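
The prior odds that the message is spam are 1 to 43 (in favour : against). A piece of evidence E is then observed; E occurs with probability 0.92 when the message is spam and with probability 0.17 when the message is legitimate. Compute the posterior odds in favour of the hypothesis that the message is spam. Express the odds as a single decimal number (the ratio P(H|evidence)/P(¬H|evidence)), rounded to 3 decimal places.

Prior odds = 1/43 = 0.023256.
Likelihood ratio for E = 0.92/0.17 = 5.4118.
Posterior odds = prior odds × LR = 0.12585.

Posterior odds ≈ 0.126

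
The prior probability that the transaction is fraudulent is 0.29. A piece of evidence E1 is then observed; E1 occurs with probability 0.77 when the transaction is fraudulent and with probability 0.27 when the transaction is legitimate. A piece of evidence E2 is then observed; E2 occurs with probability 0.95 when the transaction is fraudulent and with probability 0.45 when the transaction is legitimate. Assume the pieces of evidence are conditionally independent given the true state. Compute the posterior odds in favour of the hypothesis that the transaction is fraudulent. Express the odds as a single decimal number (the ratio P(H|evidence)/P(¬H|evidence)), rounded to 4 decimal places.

Posterior odds ≈ 2.4591

Prior odds = 0.29/(1−0.29) = 0.40845. In log-odds, ln(0.40845) = -0.89538.
Add log likelihood ratios: ln(2.8519) + ln(2.1111) = 1.7952.
Posterior log-odds = 0.89980, so posterior odds = exp(0.89980) = 2.4591.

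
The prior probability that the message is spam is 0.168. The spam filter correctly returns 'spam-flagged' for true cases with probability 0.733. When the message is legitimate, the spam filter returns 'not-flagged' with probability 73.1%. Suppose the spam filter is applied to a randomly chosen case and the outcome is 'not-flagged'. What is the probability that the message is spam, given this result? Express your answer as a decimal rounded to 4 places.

Write H for 'the message is spam'. Prior odds H:¬H = 0.168/0.832 = 0.20192. For the 'not-flagged' outcome, the likelihood ratio is 0.267/0.731 = 0.36525.
Posterior odds = 0.20192 × 0.36525 = 0.073753, so P(H|E) = 0.073753/(1+0.073753) = 0.0687.

P(H | E) ≈ 0.0687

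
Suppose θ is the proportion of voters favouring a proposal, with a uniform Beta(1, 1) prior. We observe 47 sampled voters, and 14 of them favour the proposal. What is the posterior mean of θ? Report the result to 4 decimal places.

Observing 14 successes and 33 failures updates Beta(1, 1) by adding the success and failure counts to the two shape parameters: α = 1+14 = 15, β = 1+33 = 34.
E[θ | data] = 15/(15+34) = 0.3061.

Posterior mean ≈ 0.3061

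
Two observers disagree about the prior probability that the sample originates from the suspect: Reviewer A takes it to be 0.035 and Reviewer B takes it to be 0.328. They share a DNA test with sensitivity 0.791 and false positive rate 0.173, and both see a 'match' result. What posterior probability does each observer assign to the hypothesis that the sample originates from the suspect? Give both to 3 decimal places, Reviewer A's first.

The likelihood ratio for a 'match' result is 0.791/0.173 = 4.5723.
Reviewer A: prior odds 0.035/0.965 = 0.036269; posterior odds 0.16583; posterior probability 0.142.
Reviewer B: prior odds 0.328/0.672 = 0.48810; posterior odds 2.2317; posterior probability 0.691.

Reviewer A: 0.142; Reviewer B: 0.691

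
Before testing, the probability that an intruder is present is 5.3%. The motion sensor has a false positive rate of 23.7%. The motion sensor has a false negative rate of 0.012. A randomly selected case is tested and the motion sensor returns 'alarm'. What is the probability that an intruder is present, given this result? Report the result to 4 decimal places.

P(H | E) ≈ 0.1892

Let H be the event that an intruder is present. P(H) = 0.053, so P(¬H) = 0.947. With E the 'alarm' result, P(E|H) = 0.988 and P(E|¬H) = 0.237.
P(E) = 0.988·0.053 + 0.237·0.947 = 0.052364 + 0.22444 = 0.27680.
By Bayes' theorem, P(H|E) = 0.052364 / 0.27680 = 0.1892.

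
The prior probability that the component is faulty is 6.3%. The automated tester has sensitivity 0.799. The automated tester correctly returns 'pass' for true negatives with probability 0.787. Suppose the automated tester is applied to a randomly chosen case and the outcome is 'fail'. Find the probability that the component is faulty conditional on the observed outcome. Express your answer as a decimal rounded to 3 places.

Let H be the event that the component is faulty. P(H) = 0.063, so P(¬H) = 0.937. With E the 'fail' result, P(E|H) = 0.799 and P(E|¬H) = 0.213.
P(E) = 0.799·0.063 + 0.213·0.937 = 0.050337 + 0.19958 = 0.24992.
By Bayes' theorem, P(H|E) = 0.050337 / 0.24992 = 0.201.

P(H | E) ≈ 0.201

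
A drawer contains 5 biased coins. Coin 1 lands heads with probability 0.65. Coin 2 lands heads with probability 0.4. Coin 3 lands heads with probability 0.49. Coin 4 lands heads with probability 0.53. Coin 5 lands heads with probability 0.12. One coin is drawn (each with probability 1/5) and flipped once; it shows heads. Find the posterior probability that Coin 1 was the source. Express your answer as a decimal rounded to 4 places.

Tabulate prior·likelihood by source: [1] prior 0.2, lik 0.65, product 0.1300; [2] prior 0.2, lik 0.4, product 0.08000; [3] prior 0.2, lik 0.49, product 0.09800; [4] prior 0.2, lik 0.53, product 0.1060; [5] prior 0.2, lik 0.12, product 0.02400.
Normalizing constant = 0.43800; the posterior for Coin 1 is its product over the sum, 0.1300/0.43800 = 0.2968.

Posterior probability ≈ 0.2968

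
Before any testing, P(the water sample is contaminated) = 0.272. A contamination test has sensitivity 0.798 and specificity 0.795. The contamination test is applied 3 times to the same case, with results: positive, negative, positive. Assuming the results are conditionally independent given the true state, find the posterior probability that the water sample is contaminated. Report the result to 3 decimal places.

Let H be the event that the water sample is contaminated; start with P(H) = 0.272. P('positive'|H) = 0.798, P('positive'|¬H) = 0.205.
Update on result 1 ('positive'): P(H) ← 0.798·0.2720 / (0.798·0.2720 + 0.205·0.7280) = 0.21706/0.36630 = 0.5926.
Update on result 2 ('negative'): P(H) ← 0.202·0.5926 / (0.202·0.5926 + 0.795·0.4074) = 0.11970/0.44361 = 0.2698.
Update on result 3 ('positive'): P(H) ← 0.798·0.2698 / (0.798·0.2698 + 0.205·0.7302) = 0.21533/0.36501 = 0.5899.

Posterior P(H) ≈ 0.590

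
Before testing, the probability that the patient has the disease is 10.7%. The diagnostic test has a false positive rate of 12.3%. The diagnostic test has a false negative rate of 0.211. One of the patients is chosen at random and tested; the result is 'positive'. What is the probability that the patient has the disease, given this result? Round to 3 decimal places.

P(H | E) ≈ 0.435

Let H be the event that the patient has the disease. P(H) = 0.107, so P(¬H) = 0.893. With E the 'positive' result, P(E|H) = 0.789 and P(E|¬H) = 0.123.
P(E) = 0.789·0.107 + 0.123·0.893 = 0.084423 + 0.10984 = 0.19426.
By Bayes' theorem, P(H|E) = 0.084423 / 0.19426 = 0.435.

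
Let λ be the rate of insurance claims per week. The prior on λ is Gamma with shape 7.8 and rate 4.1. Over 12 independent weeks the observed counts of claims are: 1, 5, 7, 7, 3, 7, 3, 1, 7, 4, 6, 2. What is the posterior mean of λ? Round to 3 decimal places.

Total count ∑xᵢ = 53 over n = 12 weeks.
Gamma is conjugate to the Poisson likelihood: posterior is Gamma(shape = 7.8+53 = 60.8, rate = 4.1+12 = 16.1).
Posterior mean = shape/rate = 60.8/16.1 = 3.776.

Posterior mean ≈ 3.776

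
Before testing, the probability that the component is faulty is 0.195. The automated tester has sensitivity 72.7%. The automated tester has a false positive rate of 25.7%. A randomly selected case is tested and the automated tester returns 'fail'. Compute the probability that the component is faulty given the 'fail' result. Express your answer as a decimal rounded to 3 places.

Write H for 'the component is faulty'. Prior odds H:¬H = 0.195/0.805 = 0.24224. For the 'fail' outcome, the likelihood ratio is 0.727/0.257 = 2.8288.
Posterior odds = 0.24224 × 2.8288 = 0.68524, so P(H|E) = 0.68524/(1+0.68524) = 0.407.

P(H | E) ≈ 0.407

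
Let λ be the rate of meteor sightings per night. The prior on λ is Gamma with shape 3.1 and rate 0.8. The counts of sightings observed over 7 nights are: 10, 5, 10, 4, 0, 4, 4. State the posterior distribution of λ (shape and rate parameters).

Total count ∑xᵢ = 37 over n = 7 nights.
Gamma is conjugate to the Poisson likelihood: posterior is Gamma(shape = 3.1+37 = 40.1, rate = 0.8+7 = 7.8).

Posterior: Gamma(shape=40.1, rate=7.8)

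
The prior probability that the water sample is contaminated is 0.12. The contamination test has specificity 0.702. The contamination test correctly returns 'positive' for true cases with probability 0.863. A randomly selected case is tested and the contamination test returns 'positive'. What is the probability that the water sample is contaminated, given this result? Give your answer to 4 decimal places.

Let H be the event that the water sample is contaminated. P(H) = 0.12, so P(¬H) = 0.88. With E the 'positive' result, P(E|H) = 0.863 and P(E|¬H) = 0.298.
P(E) = 0.863·0.12 + 0.298·0.88 = 0.10356 + 0.26224 = 0.36580.
By Bayes' theorem, P(H|E) = 0.10356 / 0.36580 = 0.2831.

P(H | E) ≈ 0.2831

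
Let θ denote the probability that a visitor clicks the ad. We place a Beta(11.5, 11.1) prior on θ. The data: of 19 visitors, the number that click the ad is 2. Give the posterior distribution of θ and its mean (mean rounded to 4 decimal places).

The binomial likelihood is conjugate to the Beta prior: with 2 successes and 17 failures, the posterior is Beta(11.5+2, 11.1+17) = Beta(13.5, 28.1).
E[θ | data] = 13.5/(13.5+28.1) = 0.3245.

Posterior: Beta(13.5, 28.1); mean ≈ 0.3245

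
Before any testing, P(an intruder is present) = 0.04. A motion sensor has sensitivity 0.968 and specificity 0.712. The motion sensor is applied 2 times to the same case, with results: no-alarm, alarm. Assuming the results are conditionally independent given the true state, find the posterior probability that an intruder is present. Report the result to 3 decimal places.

Posterior P(H) ≈ 0.006

Let H be the event that an intruder is present; start with P(H) = 0.04. P('alarm'|H) = 0.968, P('alarm'|¬H) = 0.288.
Update on result 1 ('no-alarm'): P(H) ← 0.032·0.0400 / (0.032·0.0400 + 0.712·0.9600) = 0.0012800/0.68480 = 0.0019.
Update on result 2 ('alarm'): P(H) ← 0.968·0.0019 / (0.968·0.0019 + 0.288·0.9981) = 0.0018093/0.28927 = 0.0063.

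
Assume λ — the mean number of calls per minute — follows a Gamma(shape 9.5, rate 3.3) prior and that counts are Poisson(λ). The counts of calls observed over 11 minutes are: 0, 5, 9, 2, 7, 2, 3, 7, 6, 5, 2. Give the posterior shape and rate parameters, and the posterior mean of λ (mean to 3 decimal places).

Posterior: Gamma(shape=57.5, rate=14.3); mean ≈ 4.021

The Poisson likelihood adds the total count to the shape and the number of exposure periods to the rate. Here ∑xᵢ = 48 and n = 11, so shape 9.5→57.5 and rate 3.3→14.3.
E[λ | data] = 57.5/14.3 = 4.021.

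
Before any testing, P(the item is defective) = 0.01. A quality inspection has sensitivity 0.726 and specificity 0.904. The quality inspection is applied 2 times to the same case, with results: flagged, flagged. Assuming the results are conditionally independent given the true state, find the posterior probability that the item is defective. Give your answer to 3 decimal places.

With H the event that the item is defective, the joint likelihood of the observed sequence is P(data|H) = 0.726·0.726 = 0.52708 and P(data|¬H) = 0.096·0.096 = 0.0092160.
Bayes: P(H|data) = 0.01·0.52708 / (0.01·0.52708 + 0.99·0.0092160) = 0.0052708/0.014395 = 0.3662.

Posterior P(H) ≈ 0.366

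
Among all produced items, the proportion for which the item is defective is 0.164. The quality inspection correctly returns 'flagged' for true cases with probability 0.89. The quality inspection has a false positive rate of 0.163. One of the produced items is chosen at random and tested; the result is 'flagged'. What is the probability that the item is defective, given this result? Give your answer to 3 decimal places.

Write H for 'the item is defective'. Prior odds H:¬H = 0.164/0.836 = 0.19617. For the 'flagged' outcome, the likelihood ratio is 0.89/0.163 = 5.4601.
Posterior odds = 0.19617 × 5.4601 = 1.0711, so P(H|E) = 1.0711/(1+1.0711) = 0.517.

P(H | E) ≈ 0.517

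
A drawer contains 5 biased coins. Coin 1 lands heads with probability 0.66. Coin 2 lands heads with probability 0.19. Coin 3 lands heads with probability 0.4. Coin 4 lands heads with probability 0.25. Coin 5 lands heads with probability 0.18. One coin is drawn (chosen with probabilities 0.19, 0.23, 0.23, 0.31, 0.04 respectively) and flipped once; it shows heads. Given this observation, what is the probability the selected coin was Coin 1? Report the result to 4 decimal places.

P(heads|C1) = 0.66; P(heads|C2) = 0.19; P(heads|C3) = 0.4; P(heads|C4) = 0.25; P(heads|C5) = 0.18.
Prior × likelihood for each source: 0.19·0.66=0.1254, 0.23·0.19=0.04370, 0.23·0.4=0.09200, 0.31·0.25=0.07750, 0.04·0.18=0.007200. Summing gives P(heads) = 0.34580.
P(Coin 1 | heads) = 0.1254 / 0.34580 = 0.3626.

Posterior probability ≈ 0.3626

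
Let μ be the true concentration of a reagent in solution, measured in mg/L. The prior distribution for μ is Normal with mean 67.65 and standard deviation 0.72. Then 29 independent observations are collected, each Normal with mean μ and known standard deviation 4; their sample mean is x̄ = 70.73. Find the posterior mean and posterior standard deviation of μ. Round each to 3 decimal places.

Prior precision 1/τ₀² = 1/0.72² = 1.92901; data precision n/σ² = 29/4² = 1.81250.
Posterior precision = 1.92901 + 1.81250 = 3.74151, giving posterior SD = 1/√3.74151 = 0.517.
Posterior mean = (1.92901·67.65 + 1.81250·70.73) / 3.74151 = 69.142.

Posterior mean ≈ 69.142; posterior SD ≈ 0.517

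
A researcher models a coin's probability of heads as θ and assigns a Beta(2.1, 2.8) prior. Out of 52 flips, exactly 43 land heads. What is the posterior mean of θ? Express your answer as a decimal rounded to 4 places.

Posterior mean ≈ 0.7926

The binomial likelihood is conjugate to the Beta prior: with 43 successes and 9 failures, the posterior is Beta(2.1+43, 2.8+9) = Beta(45.1, 11.8).
Posterior mean = α/(α+β) = 45.1/56.9 = 0.7926.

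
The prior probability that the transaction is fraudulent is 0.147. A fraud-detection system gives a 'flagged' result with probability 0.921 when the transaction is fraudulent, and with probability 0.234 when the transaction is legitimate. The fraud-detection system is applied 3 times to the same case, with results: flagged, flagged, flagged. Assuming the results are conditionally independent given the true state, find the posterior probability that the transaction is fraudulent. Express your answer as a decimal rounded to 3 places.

Posterior P(H) ≈ 0.913

Let H be the event that the transaction is fraudulent; start with P(H) = 0.147. P('flagged'|H) = 0.921, P('flagged'|¬H) = 0.234.
Update on result 1 ('flagged'): P(H) ← 0.921·0.1470 / (0.921·0.1470 + 0.234·0.8530) = 0.13539/0.33499 = 0.4042.
Update on result 2 ('flagged'): P(H) ← 0.921·0.4042 / (0.921·0.4042 + 0.234·0.5958) = 0.37223/0.51165 = 0.7275.
Update on result 3 ('flagged'): P(H) ← 0.921·0.7275 / (0.921·0.7275 + 0.234·0.2725) = 0.67002/0.73379 = 0.9131.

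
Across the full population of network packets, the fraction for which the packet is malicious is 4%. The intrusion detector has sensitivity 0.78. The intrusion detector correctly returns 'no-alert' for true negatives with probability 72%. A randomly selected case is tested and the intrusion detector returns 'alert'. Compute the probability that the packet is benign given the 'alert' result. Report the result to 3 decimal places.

P(¬H | E) ≈ 0.896

Write H for 'the packet is malicious'. Prior odds H:¬H = 0.04/0.96 = 0.041667. For the 'alert' outcome, the likelihood ratio is 0.78/0.28 = 2.7857.
Posterior odds = 0.041667 × 2.7857 = 0.11607, so P(H|E) = 0.11607/(1+0.11607) = 0.104. Then P(¬H|E) = 1 − 0.104 = 0.896.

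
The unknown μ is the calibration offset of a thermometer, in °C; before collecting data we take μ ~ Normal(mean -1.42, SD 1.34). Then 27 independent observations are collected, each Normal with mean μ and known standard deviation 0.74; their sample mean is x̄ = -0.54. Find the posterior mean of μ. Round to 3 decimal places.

Prior precision 1/τ₀² = 1/1.34² = 0.556917; data precision n/σ² = 27/0.74² = 49.3061.
Posterior precision = 0.556917 + 49.3061 = 49.8630.
Posterior mean = (0.556917·-1.42 + 49.3061·-0.54) / 49.8630 = -0.550.

Posterior mean ≈ -0.550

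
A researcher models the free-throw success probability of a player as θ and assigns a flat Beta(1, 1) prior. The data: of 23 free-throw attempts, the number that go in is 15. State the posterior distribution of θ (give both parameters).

Observing 15 successes and 8 failures updates Beta(1, 1) by adding the success and failure counts to the two shape parameters: α = 1+15 = 16, β = 1+8 = 9.

Posterior: Beta(16, 9)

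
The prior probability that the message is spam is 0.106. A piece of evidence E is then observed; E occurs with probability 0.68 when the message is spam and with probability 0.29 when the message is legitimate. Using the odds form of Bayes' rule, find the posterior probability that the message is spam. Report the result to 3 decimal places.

Posterior probability ≈ 0.218

Prior odds = 0.106/(1−0.106) = 0.11857.
Likelihood ratio for E = 0.68/0.29 = 2.3448.
Posterior odds = prior odds × LR = 0.27802.
Posterior probability = odds/(1+odds) = 0.27802/1.2780 = 0.218.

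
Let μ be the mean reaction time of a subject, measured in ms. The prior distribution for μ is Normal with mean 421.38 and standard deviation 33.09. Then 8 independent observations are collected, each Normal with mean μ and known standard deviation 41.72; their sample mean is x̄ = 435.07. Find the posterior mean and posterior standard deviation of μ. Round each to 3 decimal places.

Posterior mean ≈ 432.801; posterior SD ≈ 13.472

Prior precision 1/τ₀² = 1/33.09² = 0.00091329; data precision n/σ² = 8/41.72² = 0.00459623.
Posterior precision = 0.00091329 + 0.00459623 = 0.00550951, giving posterior SD = 1/√0.00550951 = 13.472.
Posterior mean = (0.00091329·421.38 + 0.00459623·435.07) / 0.00550951 = 432.801.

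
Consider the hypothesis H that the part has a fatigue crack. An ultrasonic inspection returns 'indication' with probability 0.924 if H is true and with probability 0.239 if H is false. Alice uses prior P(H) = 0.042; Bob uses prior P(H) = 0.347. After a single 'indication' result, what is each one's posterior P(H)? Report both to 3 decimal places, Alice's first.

The likelihood ratio for an 'indication' result is 0.924/0.239 = 3.8661.
Alice: prior odds 0.042/0.958 = 0.043841; posterior odds 0.16950; posterior probability 0.145.
Bob: prior odds 0.347/0.653 = 0.53139; posterior odds 2.0544; posterior probability 0.673.

Alice: 0.145; Bob: 0.673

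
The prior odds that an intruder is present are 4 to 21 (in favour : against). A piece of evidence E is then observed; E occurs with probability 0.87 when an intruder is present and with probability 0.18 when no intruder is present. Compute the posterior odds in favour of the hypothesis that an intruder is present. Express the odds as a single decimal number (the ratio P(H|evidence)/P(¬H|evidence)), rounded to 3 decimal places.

Prior odds = 4/21 = 0.19048. In log-odds, ln(0.19048) = -1.6582.
Add log likelihood ratio: ln(4.8333) = 1.5755.
Posterior log-odds = -0.082692, so posterior odds = exp(-0.082692) = 0.92063.

Posterior odds ≈ 0.921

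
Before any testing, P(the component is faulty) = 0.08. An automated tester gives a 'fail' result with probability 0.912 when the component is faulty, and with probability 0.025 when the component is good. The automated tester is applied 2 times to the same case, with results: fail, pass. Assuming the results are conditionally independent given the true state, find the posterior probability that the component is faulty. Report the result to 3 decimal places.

With H the event that the component is faulty, the joint likelihood of the observed sequence is P(data|H) = 0.912·0.088 = 0.080256 and P(data|¬H) = 0.025·0.975 = 0.024375.
Bayes: P(H|data) = 0.08·0.080256 / (0.08·0.080256 + 0.92·0.024375) = 0.0064205/0.028845 = 0.2226.

Posterior P(H) ≈ 0.223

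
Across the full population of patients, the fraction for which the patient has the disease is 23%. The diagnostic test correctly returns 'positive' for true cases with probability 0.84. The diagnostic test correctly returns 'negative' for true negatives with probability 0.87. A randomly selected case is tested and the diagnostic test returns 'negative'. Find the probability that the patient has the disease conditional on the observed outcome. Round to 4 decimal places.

Write H for 'the patient has the disease'. Prior odds H:¬H = 0.23/0.77 = 0.29870. For the 'negative' outcome, the likelihood ratio is 0.16/0.87 = 0.18391.
Posterior odds = 0.29870 × 0.18391 = 0.054934, so P(H|E) = 0.054934/(1+0.054934) = 0.0521.

P(H | E) ≈ 0.0521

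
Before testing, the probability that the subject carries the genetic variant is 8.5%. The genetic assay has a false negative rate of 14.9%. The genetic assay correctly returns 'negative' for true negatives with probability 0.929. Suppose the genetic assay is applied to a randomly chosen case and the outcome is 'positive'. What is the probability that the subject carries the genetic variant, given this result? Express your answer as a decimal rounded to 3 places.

Write H for 'the subject carries the genetic variant'. Prior odds H:¬H = 0.085/0.915 = 0.092896. For the 'positive' outcome, the likelihood ratio is 0.851/0.071 = 11.986.
Posterior odds = 0.092896 × 11.986 = 1.1134, so P(H|E) = 1.1134/(1+1.1134) = 0.527.

P(H | E) ≈ 0.527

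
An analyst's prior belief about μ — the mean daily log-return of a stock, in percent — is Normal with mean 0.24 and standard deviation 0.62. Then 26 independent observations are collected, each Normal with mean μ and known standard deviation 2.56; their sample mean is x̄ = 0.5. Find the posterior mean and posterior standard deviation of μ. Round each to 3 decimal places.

Posterior mean ≈ 0.397; posterior SD ≈ 0.390

Prior precision 1/τ₀² = 1/0.62² = 2.60146; data precision n/σ² = 26/2.56² = 3.96729.
Posterior precision = 2.60146 + 3.96729 = 6.56874, giving posterior SD = 1/√6.56874 = 0.390.
Posterior mean = (2.60146·0.24 + 3.96729·0.5) / 6.56874 = 0.397.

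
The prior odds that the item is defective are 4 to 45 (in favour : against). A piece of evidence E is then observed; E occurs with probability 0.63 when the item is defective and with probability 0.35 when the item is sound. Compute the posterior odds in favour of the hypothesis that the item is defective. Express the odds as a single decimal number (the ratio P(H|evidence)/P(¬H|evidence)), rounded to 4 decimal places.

Prior odds = 4/45 = 0.088889.
Likelihood ratio for E = 0.63/0.35 = 1.8000.
Posterior odds = prior odds × LR = 0.16000.

Posterior odds ≈ 0.1600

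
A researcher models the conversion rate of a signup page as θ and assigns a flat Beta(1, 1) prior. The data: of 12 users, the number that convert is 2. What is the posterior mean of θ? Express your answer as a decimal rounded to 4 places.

Observing 2 successes and 10 failures updates Beta(1, 1) by adding the success and failure counts to the two shape parameters: α = 1+2 = 3, β = 1+10 = 11.
E[θ | data] = 3/(3+11) = 0.2143.

Posterior mean ≈ 0.2143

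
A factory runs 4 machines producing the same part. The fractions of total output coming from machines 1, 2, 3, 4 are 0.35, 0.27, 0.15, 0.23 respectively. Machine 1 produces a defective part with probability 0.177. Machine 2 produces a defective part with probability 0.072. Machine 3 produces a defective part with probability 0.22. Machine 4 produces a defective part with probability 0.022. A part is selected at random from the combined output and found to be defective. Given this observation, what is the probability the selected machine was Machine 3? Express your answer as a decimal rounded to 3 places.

Tabulate prior·likelihood by source: [1] prior 0.35, lik 0.177, product 0.06195; [2] prior 0.27, lik 0.072, product 0.01944; [3] prior 0.15, lik 0.22, product 0.03300; [4] prior 0.23, lik 0.022, product 0.005060.
Normalizing constant = 0.11945; the posterior for Machine 3 is its product over the sum, 0.03300/0.11945 = 0.276.

Posterior probability ≈ 0.276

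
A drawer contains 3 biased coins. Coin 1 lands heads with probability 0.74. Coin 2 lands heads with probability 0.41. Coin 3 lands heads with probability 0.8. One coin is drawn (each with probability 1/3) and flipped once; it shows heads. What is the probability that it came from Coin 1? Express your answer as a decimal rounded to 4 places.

Tabulate prior·likelihood by source: [1] prior 0.333333, lik 0.74, product 0.2467; [2] prior 0.333333, lik 0.41, product 0.1367; [3] prior 0.333333, lik 0.8, product 0.2667.
Normalizing constant = 0.65000; the posterior for Coin 1 is its product over the sum, 0.2467/0.65000 = 0.3795.

Posterior probability ≈ 0.3795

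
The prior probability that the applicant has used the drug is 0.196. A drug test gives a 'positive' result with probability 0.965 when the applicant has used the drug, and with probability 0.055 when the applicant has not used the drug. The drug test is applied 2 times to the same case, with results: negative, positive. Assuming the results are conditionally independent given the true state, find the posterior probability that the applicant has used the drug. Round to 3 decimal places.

Posterior P(H) ≈ 0.137

Let H be the event that the applicant has used the drug; start with P(H) = 0.196. P('positive'|H) = 0.965, P('positive'|¬H) = 0.055.
Update on result 1 ('negative'): P(H) ← 0.035·0.1960 / (0.035·0.1960 + 0.945·0.8040) = 0.0068600/0.76664 = 0.0089.
Update on result 2 ('positive'): P(H) ← 0.965·0.0089 / (0.965·0.0089 + 0.055·0.9911) = 0.0086350/0.063143 = 0.1368.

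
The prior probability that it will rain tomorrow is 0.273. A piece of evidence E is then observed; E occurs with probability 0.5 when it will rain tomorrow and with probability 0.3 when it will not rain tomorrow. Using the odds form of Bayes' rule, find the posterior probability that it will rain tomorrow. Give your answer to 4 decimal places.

Prior odds = 0.273/(1−0.273) = 0.37552.
Likelihood ratio for E = 0.5/0.3 = 1.6667.
Posterior odds = prior odds × LR = 0.62586.
Posterior probability = odds/(1+odds) = 0.62586/1.6259 = 0.3849.

Posterior probability ≈ 0.3849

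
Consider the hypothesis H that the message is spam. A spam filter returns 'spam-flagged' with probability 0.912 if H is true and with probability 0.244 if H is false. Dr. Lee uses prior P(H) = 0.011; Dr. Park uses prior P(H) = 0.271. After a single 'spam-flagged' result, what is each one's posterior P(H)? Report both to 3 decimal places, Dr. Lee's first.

The likelihood ratio for a 'spam-flagged' result is 0.912/0.244 = 3.7377.
Dr. Lee: prior odds 0.011/0.989 = 0.011122; posterior odds 0.041572; posterior probability 0.040.
Dr. Park: prior odds 0.271/0.729 = 0.37174; posterior odds 1.3895; posterior probability 0.581.

Dr. Lee: 0.040; Dr. Park: 0.581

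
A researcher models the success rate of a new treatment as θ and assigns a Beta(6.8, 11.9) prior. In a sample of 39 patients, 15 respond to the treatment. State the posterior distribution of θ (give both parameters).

The binomial likelihood is conjugate to the Beta prior: with 15 successes and 24 failures, the posterior is Beta(6.8+15, 11.9+24) = Beta(21.8, 35.9).

Posterior: Beta(21.8, 35.9)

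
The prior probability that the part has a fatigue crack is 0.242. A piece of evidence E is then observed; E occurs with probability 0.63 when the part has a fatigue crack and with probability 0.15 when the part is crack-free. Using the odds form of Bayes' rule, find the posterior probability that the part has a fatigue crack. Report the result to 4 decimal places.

Posterior probability ≈ 0.5728

Prior odds = 0.242/(1−0.242) = 0.31926. In log-odds, ln(0.31926) = -1.1417.
Add log likelihood ratio: ln(4.2000) = 1.4351.
Posterior log-odds = 0.29334, so posterior odds = exp(0.29334) = 1.3409. Converting, P(H|E) = 1.3409/2.3409 = 0.5728.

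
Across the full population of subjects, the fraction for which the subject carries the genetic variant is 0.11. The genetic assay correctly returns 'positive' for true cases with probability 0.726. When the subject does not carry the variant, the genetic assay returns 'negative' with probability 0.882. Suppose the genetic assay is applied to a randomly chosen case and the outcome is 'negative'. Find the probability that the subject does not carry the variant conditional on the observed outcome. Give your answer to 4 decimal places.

P(¬H | E) ≈ 0.9630

Let H be the event that the subject carries the genetic variant. P(H) = 0.11, so P(¬H) = 0.89. With E the 'negative' result, P(E|H) = 0.274 and P(E|¬H) = 0.882.
P(E) = 0.274·0.11 + 0.882·0.89 = 0.030140 + 0.78498 = 0.81512.
By Bayes' theorem, P(H|E) = 0.030140 / 0.81512 = 0.0370. Hence P(¬H|E) = 1 − 0.0370 = 0.9630.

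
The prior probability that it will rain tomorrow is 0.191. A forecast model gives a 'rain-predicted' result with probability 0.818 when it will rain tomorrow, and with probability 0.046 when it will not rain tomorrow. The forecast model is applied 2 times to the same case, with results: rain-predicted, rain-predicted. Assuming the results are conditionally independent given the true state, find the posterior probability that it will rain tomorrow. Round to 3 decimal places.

With H the event that it will rain tomorrow, the joint likelihood of the observed sequence is P(data|H) = 0.818·0.818 = 0.66912 and P(data|¬H) = 0.046·0.046 = 0.0021160.
Bayes: P(H|data) = 0.191·0.66912 / (0.191·0.66912 + 0.809·0.0021160) = 0.12780/0.12951 = 0.9868.

Posterior P(H) ≈ 0.987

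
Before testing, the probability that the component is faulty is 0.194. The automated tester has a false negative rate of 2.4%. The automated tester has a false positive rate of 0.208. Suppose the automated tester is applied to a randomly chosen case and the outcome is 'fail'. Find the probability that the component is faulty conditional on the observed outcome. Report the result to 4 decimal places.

P(H | E) ≈ 0.5304

Let H be the event that the component is faulty. P(H) = 0.194, so P(¬H) = 0.806. With E the 'fail' result, P(E|H) = 0.976 and P(E|¬H) = 0.208.
P(E) = 0.976·0.194 + 0.208·0.806 = 0.18934 + 0.16765 = 0.35699.
By Bayes' theorem, P(H|E) = 0.18934 / 0.35699 = 0.5304.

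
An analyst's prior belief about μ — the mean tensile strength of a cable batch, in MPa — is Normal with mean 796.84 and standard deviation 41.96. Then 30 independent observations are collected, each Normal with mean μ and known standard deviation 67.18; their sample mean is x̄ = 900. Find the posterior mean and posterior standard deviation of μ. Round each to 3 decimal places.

Posterior mean ≈ 891.879; posterior SD ≈ 11.773

With known σ, the Normal prior is conjugate. Weight on the data is w = (n/σ²)/(n/σ² + 1/τ₀²) = 0.00664724/(0.00664724+0.00056797) = 0.92128.
Posterior mean = w·x̄ + (1−w)·μ₀ = 0.92128·900 + 0.078719·796.84 = 891.879. Posterior variance = 1/(0.00664724+0.00056797) = 138.596, so SD = 11.773.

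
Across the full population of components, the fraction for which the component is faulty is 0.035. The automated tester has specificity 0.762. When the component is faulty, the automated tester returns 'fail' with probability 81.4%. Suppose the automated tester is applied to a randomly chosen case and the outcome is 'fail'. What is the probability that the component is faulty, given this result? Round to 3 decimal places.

Write H for 'the component is faulty'. Prior odds H:¬H = 0.035/0.965 = 0.036269. For the 'fail' outcome, the likelihood ratio is 0.814/0.238 = 3.4202.
Posterior odds = 0.036269 × 3.4202 = 0.12405, so P(H|E) = 0.12405/(1+0.12405) = 0.110.

P(H | E) ≈ 0.110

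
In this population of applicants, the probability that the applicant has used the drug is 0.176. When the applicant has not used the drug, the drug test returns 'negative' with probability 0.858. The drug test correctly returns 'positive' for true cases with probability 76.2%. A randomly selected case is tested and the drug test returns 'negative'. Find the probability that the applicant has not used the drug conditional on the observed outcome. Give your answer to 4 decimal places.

P(¬H | E) ≈ 0.9441

Let H be the event that the applicant has used the drug. P(H) = 0.176, so P(¬H) = 0.824. With E the 'negative' result, P(E|H) = 0.238 and P(E|¬H) = 0.858.
P(E) = 0.238·0.176 + 0.858·0.824 = 0.041888 + 0.70699 = 0.74888.
By Bayes' theorem, P(H|E) = 0.041888 / 0.74888 = 0.0559. Hence P(¬H|E) = 1 − 0.0559 = 0.9441.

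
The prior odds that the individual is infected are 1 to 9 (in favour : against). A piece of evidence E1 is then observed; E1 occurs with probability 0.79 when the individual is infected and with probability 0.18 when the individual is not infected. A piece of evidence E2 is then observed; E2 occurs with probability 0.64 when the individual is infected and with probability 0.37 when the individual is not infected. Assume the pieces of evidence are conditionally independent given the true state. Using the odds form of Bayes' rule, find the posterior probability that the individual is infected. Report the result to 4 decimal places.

Posterior probability ≈ 0.4576

Prior odds = 1/9 = 0.11111. In log-odds, ln(0.11111) = -2.1972.
Add log likelihood ratios: ln(4.3889) + ln(1.7297) = 2.0270.
Posterior log-odds = -0.17018, so posterior odds = exp(-0.17018) = 0.84351. Converting, P(H|E) = 0.84351/1.8435 = 0.4576.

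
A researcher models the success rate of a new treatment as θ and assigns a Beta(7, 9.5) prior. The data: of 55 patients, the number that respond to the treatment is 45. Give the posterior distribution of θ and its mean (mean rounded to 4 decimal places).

Observing 45 successes and 10 failures updates Beta(7, 9.5) by adding the success and failure counts to the two shape parameters: α = 7+45 = 52, β = 9.5+10 = 19.5.
Posterior mean = α/(α+β) = 52/71.5 = 0.7273.

Posterior: Beta(52, 19.5); mean ≈ 0.7273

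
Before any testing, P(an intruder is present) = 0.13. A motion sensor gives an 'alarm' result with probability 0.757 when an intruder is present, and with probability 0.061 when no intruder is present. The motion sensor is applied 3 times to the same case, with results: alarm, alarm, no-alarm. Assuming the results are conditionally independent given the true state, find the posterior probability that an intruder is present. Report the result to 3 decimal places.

Let H be the event that an intruder is present; start with P(H) = 0.13. P('alarm'|H) = 0.757, P('alarm'|¬H) = 0.061.
Update on result 1 ('alarm'): P(H) ← 0.757·0.1300 / (0.757·0.1300 + 0.061·0.8700) = 0.098410/0.15148 = 0.6497.
Update on result 2 ('alarm'): P(H) ← 0.757·0.6497 / (0.757·0.6497 + 0.061·0.3503) = 0.49179/0.51316 = 0.9584.
Update on result 3 ('no-alarm'): P(H) ← 0.243·0.9584 / (0.243·0.9584 + 0.939·0.0416) = 0.23288/0.27199 = 0.8562.

Posterior P(H) ≈ 0.856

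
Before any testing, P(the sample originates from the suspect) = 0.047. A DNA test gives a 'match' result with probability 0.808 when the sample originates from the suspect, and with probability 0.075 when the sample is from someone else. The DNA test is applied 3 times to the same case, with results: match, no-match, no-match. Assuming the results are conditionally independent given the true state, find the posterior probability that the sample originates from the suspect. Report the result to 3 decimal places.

Posterior P(H) ≈ 0.022

With H the event that the sample originates from the suspect, the joint likelihood of the observed sequence is P(data|H) = 0.808·0.192·0.192 = 0.029786 and P(data|¬H) = 0.075·0.925·0.925 = 0.064172.
Bayes: P(H|data) = 0.047·0.029786 / (0.047·0.029786 + 0.953·0.064172) = 0.0013999/0.062556 = 0.0224.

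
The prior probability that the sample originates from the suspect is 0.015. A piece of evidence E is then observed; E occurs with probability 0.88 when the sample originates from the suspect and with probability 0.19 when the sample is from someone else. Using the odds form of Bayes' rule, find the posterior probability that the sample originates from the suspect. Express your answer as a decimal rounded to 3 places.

Prior odds = 0.015/(1−0.015) = 0.015228.
Likelihood ratio for E = 0.88/0.19 = 4.6316.
Posterior odds = prior odds × LR = 0.070532.
Posterior probability = odds/(1+odds) = 0.070532/1.0705 = 0.066.

Posterior probability ≈ 0.066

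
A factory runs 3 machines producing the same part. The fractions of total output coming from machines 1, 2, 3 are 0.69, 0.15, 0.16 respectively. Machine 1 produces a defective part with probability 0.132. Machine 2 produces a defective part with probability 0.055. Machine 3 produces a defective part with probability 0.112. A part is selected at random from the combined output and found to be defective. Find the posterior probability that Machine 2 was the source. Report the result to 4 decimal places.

Posterior probability ≈ 0.0704

P(defective|M1) = 0.132; P(defective|M2) = 0.055; P(defective|M3) = 0.112.
Prior × likelihood for each source: 0.69·0.132=0.09108, 0.15·0.055=0.008250, 0.16·0.112=0.01792. Summing gives P(defective) = 0.11725.
P(Machine 2 | defective) = 0.008250 / 0.11725 = 0.0704.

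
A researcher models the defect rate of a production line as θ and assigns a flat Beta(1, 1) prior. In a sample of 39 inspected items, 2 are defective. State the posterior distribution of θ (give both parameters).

Posterior: Beta(3, 38)

Observing 2 successes and 37 failures updates Beta(1, 1) by adding the success and failure counts to the two shape parameters: α = 1+2 = 3, β = 1+37 = 38.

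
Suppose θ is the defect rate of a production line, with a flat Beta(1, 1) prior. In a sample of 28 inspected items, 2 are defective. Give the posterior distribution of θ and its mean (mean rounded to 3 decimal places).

Posterior: Beta(3, 27); mean ≈ 0.100

The binomial likelihood is conjugate to the Beta prior: with 2 successes and 26 failures, the posterior is Beta(1+2, 1+26) = Beta(3, 27).
E[θ | data] = 3/(3+27) = 0.100.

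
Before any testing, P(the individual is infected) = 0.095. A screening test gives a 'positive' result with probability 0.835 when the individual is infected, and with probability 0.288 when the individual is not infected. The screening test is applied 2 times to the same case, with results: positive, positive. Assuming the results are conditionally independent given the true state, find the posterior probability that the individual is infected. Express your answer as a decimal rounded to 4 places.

Posterior P(H) ≈ 0.4688

With H the event that the individual is infected, the joint likelihood of the observed sequence is P(data|H) = 0.835·0.835 = 0.69722 and P(data|¬H) = 0.288·0.288 = 0.082944.
Bayes: P(H|data) = 0.095·0.69722 / (0.095·0.69722 + 0.905·0.082944) = 0.066236/0.14130 = 0.4688.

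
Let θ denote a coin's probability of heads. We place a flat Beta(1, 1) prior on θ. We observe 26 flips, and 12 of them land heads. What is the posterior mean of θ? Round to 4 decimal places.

Posterior mean ≈ 0.4643

Observing 12 successes and 14 failures updates Beta(1, 1) by adding the success and failure counts to the two shape parameters: α = 1+12 = 13, β = 1+14 = 15.
Posterior mean = α/(α+β) = 13/28 = 0.4643.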